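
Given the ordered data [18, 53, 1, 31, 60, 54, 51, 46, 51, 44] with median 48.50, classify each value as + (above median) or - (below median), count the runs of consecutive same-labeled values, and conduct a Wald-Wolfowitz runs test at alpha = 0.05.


Step 1: Compute median = 48.50; label A = above, B = below.
Labels in order: BABBAAABAB  (n_A = 5, n_B = 5)
Step 2: Count runs R = 7.
Step 3: Under H0 (random ordering), E[R] = 2*n_A*n_B/(n_A+n_B) + 1 = 2*5*5/10 + 1 = 6.0000.
        Var[R] = 2*n_A*n_B*(2*n_A*n_B - n_A - n_B) / ((n_A+n_B)^2 * (n_A+n_B-1)) = 2000/900 = 2.2222.
        SD[R] = 1.4907.
Step 4: Continuity-corrected z = (R - 0.5 - E[R]) / SD[R] = (7 - 0.5 - 6.0000) / 1.4907 = 0.3354.
Step 5: Two-sided p-value via normal approximation = 2*(1 - Phi(|z|)) = 0.737316.
Step 6: alpha = 0.05. fail to reject H0.

R = 7, z = 0.3354, p = 0.737316, fail to reject H0.


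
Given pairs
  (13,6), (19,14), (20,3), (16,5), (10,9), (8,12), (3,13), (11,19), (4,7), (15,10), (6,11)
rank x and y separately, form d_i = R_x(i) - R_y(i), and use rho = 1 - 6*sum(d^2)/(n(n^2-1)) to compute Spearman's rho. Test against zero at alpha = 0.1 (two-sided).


Step 1: Rank x and y separately (midranks; no ties here).
rank(x): 13->7, 19->10, 20->11, 16->9, 10->5, 8->4, 3->1, 11->6, 4->2, 15->8, 6->3
rank(y): 6->3, 14->10, 3->1, 5->2, 9->5, 12->8, 13->9, 19->11, 7->4, 10->6, 11->7
Step 2: d_i = R_x(i) - R_y(i); compute d_i^2.
  (7-3)^2=16, (10-10)^2=0, (11-1)^2=100, (9-2)^2=49, (5-5)^2=0, (4-8)^2=16, (1-9)^2=64, (6-11)^2=25, (2-4)^2=4, (8-6)^2=4, (3-7)^2=16
sum(d^2) = 294.
Step 3: rho = 1 - 6*294 / (11*(11^2 - 1)) = 1 - 1764/1320 = -0.336364.
Step 4: Under H0, t = rho * sqrt((n-2)/(1-rho^2)) = -1.0715 ~ t(9).
Step 5: Two-sided p-value from the t-distribution with 9 df = 0.311824.
Step 6: alpha = 0.1. fail to reject H0.

rho = -0.3364, p = 0.311824, fail to reject H0 at alpha = 0.1.


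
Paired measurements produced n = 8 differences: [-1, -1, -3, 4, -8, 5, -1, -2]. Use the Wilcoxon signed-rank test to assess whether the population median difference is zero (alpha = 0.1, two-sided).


Step 1: Drop any zero differences (none here) and take |d_i|.
|d| = [1, 1, 3, 4, 8, 5, 1, 2]
Step 2: Midrank |d_i| (ties get averaged ranks).
ranks: |1|->2, |1|->2, |3|->5, |4|->6, |8|->8, |5|->7, |1|->2, |2|->4
Step 3: Attach original signs; sum ranks with positive sign and with negative sign.
W+ = 6 + 7 = 13
W- = 2 + 2 + 5 + 8 + 2 + 4 = 23
(Check: W+ + W- = 36 should equal n(n+1)/2 = 36.)
Step 4: Test statistic W = min(W+, W-) = 13.
Step 5: Ties in |d|, so use the tie-corrected normal approximation.
        E[W] = n(n+1)/4 = 8*9/4 = 18.
        Tie groups: |d|=1 (t=3); sum(t^3 - t) = 24.
        Var[W] = n(n+1)(2n+1)/24 - sum(t^3-t)/48 = 1224/24 - 24/48 = 50.5.
        z = (W - E[W]) / sqrt(Var[W]) = (13 - 18) / 7.1063 = -0.7036.
        Two-sided p = 2*Phi(z) = 0.481683.
Step 6: alpha = 0.1. fail to reject H0.

W+ = 13, W- = 23, W = min = 13, p = 0.481683, fail to reject H0.


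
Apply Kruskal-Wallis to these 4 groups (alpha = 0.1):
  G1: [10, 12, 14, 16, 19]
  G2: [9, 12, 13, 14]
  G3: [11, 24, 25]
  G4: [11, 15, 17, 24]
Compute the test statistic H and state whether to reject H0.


Step 1: Combine all N = 16 observations and assign midranks.
sorted (value, group, rank): (9,G2,1), (10,G1,2), (11,G3,3.5), (11,G4,3.5), (12,G1,5.5), (12,G2,5.5), (13,G2,7), (14,G1,8.5), (14,G2,8.5), (15,G4,10), (16,G1,11), (17,G4,12), (19,G1,13), (24,G3,14.5), (24,G4,14.5), (25,G3,16)
Step 2: Sum ranks within each group.
R_1 = 40 (n_1 = 5)
R_2 = 22 (n_2 = 4)
R_3 = 34 (n_3 = 3)
R_4 = 40 (n_4 = 4)
Step 3: H = 12/(N(N+1)) * sum(R_i^2/n_i) - 3(N+1)
     = 12/(16*17) * (40^2/5 + 22^2/4 + 34^2/3 + 40^2/4) - 3*17
     = 0.044118 * 1226.33 - 51
     = 3.102941.
Step 4: Ties present; correction factor C = 1 - 24/(16^3 - 16) = 0.994118. Corrected H = 3.102941 / 0.994118 = 3.121302.
Step 5: Under H0, H ~ chi^2(3); p-value = 0.373298.
Step 6: alpha = 0.1. fail to reject H0.

H = 3.1213, df = 3, p = 0.373298, fail to reject H0.


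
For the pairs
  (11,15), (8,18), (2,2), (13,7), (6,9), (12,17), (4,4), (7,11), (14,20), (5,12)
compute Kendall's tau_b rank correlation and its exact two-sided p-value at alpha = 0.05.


Step 1: Enumerate the 45 unordered pairs (i,j) with i<j and classify each by sign(x_j-x_i) * sign(y_j-y_i).
  (1,2):dx=-3,dy=+3->D; (1,3):dx=-9,dy=-13->C; (1,4):dx=+2,dy=-8->D; (1,5):dx=-5,dy=-6->C
  (1,6):dx=+1,dy=+2->C; (1,7):dx=-7,dy=-11->C; (1,8):dx=-4,dy=-4->C; (1,9):dx=+3,dy=+5->C
  (1,10):dx=-6,dy=-3->C; (2,3):dx=-6,dy=-16->C; (2,4):dx=+5,dy=-11->D; (2,5):dx=-2,dy=-9->C
  (2,6):dx=+4,dy=-1->D; (2,7):dx=-4,dy=-14->C; (2,8):dx=-1,dy=-7->C; (2,9):dx=+6,dy=+2->C
  (2,10):dx=-3,dy=-6->C; (3,4):dx=+11,dy=+5->C; (3,5):dx=+4,dy=+7->C; (3,6):dx=+10,dy=+15->C
  (3,7):dx=+2,dy=+2->C; (3,8):dx=+5,dy=+9->C; (3,9):dx=+12,dy=+18->C; (3,10):dx=+3,dy=+10->C
  (4,5):dx=-7,dy=+2->D; (4,6):dx=-1,dy=+10->D; (4,7):dx=-9,dy=-3->C; (4,8):dx=-6,dy=+4->D
  (4,9):dx=+1,dy=+13->C; (4,10):dx=-8,dy=+5->D; (5,6):dx=+6,dy=+8->C; (5,7):dx=-2,dy=-5->C
  (5,8):dx=+1,dy=+2->C; (5,9):dx=+8,dy=+11->C; (5,10):dx=-1,dy=+3->D; (6,7):dx=-8,dy=-13->C
  (6,8):dx=-5,dy=-6->C; (6,9):dx=+2,dy=+3->C; (6,10):dx=-7,dy=-5->C; (7,8):dx=+3,dy=+7->C
  (7,9):dx=+10,dy=+16->C; (7,10):dx=+1,dy=+8->C; (8,9):dx=+7,dy=+9->C; (8,10):dx=-2,dy=+1->D
  (9,10):dx=-9,dy=-8->C
Step 2: C = 35, D = 10, total pairs = 45.
Step 3: tau = (C - D)/(n(n-1)/2) = (35 - 10)/45 = 0.555556.
Step 4: Exact two-sided p-value (enumerate n! = 3628800 permutations of y under H0): p = 0.028609.
Step 5: alpha = 0.05. reject H0.

tau_b = 0.5556 (C=35, D=10), p = 0.028609, reject H0.


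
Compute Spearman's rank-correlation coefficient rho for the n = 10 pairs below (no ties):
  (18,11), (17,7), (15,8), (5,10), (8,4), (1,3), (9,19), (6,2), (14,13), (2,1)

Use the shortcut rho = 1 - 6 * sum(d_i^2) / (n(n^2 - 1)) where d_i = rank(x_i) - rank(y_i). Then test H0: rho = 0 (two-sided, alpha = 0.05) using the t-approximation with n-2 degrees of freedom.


Step 1: Rank x and y separately (midranks; no ties here).
rank(x): 18->10, 17->9, 15->8, 5->3, 8->5, 1->1, 9->6, 6->4, 14->7, 2->2
rank(y): 11->8, 7->5, 8->6, 10->7, 4->4, 3->3, 19->10, 2->2, 13->9, 1->1
Step 2: d_i = R_x(i) - R_y(i); compute d_i^2.
  (10-8)^2=4, (9-5)^2=16, (8-6)^2=4, (3-7)^2=16, (5-4)^2=1, (1-3)^2=4, (6-10)^2=16, (4-2)^2=4, (7-9)^2=4, (2-1)^2=1
sum(d^2) = 70.
Step 3: rho = 1 - 6*70 / (10*(10^2 - 1)) = 1 - 420/990 = 0.575758.
Step 4: Under H0, t = rho * sqrt((n-2)/(1-rho^2)) = 1.9917 ~ t(8).
Step 5: Two-sided p-value from the t-distribution with 8 df = 0.081553.
Step 6: alpha = 0.05. fail to reject H0.

rho = 0.5758, p = 0.081553, fail to reject H0 at alpha = 0.05.


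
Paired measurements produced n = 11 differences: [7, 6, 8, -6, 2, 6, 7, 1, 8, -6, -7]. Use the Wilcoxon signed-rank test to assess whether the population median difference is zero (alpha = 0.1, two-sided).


Step 1: Drop any zero differences (none here) and take |d_i|.
|d| = [7, 6, 8, 6, 2, 6, 7, 1, 8, 6, 7]
Step 2: Midrank |d_i| (ties get averaged ranks).
ranks: |7|->8, |6|->4.5, |8|->10.5, |6|->4.5, |2|->2, |6|->4.5, |7|->8, |1|->1, |8|->10.5, |6|->4.5, |7|->8
Step 3: Attach original signs; sum ranks with positive sign and with negative sign.
W+ = 8 + 4.5 + 10.5 + 2 + 4.5 + 8 + 1 + 10.5 = 49
W- = 4.5 + 4.5 + 8 = 17
(Check: W+ + W- = 66 should equal n(n+1)/2 = 66.)
Step 4: Test statistic W = min(W+, W-) = 17.
Step 5: Ties in |d|, so use the tie-corrected normal approximation.
        E[W] = n(n+1)/4 = 11*12/4 = 33.
        Tie groups: |d|=6 (t=4), |d|=7 (t=3), |d|=8 (t=2); sum(t^3 - t) = 90.
        Var[W] = n(n+1)(2n+1)/24 - sum(t^3-t)/48 = 3036/24 - 90/48 = 124.625.
        z = (W - E[W]) / sqrt(Var[W]) = (17 - 33) / 11.1636 = -1.4332.
        Two-sided p = 2*Phi(z) = 0.151791.
Step 6: alpha = 0.1. fail to reject H0.

W+ = 49, W- = 17, W = min = 17, p = 0.151791, fail to reject H0.


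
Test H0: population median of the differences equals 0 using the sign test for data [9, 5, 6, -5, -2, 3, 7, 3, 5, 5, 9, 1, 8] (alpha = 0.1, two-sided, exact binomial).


Step 1: Discard zero differences. Original n = 13; n_eff = number of nonzero differences = 13.
Nonzero differences (with sign): +9, +5, +6, -5, -2, +3, +7, +3, +5, +5, +9, +1, +8
Step 2: Count signs: positive = 11, negative = 2.
Step 3: Under H0: P(positive) = 0.5, so the number of positives S ~ Bin(13, 0.5).
Step 4: Two-sided exact p-value = sum of Bin(13,0.5) probabilities at or below the observed probability = 0.022461.
Step 5: alpha = 0.1. reject H0.

n_eff = 13, pos = 11, neg = 2, p = 0.022461, reject H0.


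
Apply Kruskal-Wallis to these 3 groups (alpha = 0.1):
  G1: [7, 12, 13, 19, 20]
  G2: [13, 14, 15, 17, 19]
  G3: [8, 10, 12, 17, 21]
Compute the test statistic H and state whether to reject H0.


Step 1: Combine all N = 15 observations and assign midranks.
sorted (value, group, rank): (7,G1,1), (8,G3,2), (10,G3,3), (12,G1,4.5), (12,G3,4.5), (13,G1,6.5), (13,G2,6.5), (14,G2,8), (15,G2,9), (17,G2,10.5), (17,G3,10.5), (19,G1,12.5), (19,G2,12.5), (20,G1,14), (21,G3,15)
Step 2: Sum ranks within each group.
R_1 = 38.5 (n_1 = 5)
R_2 = 46.5 (n_2 = 5)
R_3 = 35 (n_3 = 5)
Step 3: H = 12/(N(N+1)) * sum(R_i^2/n_i) - 3(N+1)
     = 12/(15*16) * (38.5^2/5 + 46.5^2/5 + 35^2/5) - 3*16
     = 0.050000 * 973.9 - 48
     = 0.695000.
Step 4: Ties present; correction factor C = 1 - 24/(15^3 - 15) = 0.992857. Corrected H = 0.695000 / 0.992857 = 0.700000.
Step 5: Under H0, H ~ chi^2(2); p-value = 0.704688.
Step 6: alpha = 0.1. fail to reject H0.

H = 0.7000, df = 2, p = 0.704688, fail to reject H0.


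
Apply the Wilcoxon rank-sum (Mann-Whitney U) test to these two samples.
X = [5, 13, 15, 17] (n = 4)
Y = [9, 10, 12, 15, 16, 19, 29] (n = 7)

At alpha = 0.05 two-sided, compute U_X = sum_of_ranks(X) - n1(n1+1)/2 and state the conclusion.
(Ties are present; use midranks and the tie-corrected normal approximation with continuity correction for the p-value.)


Step 1: Combine and sort all 11 observations; assign midranks.
sorted (value, group): (5,X), (9,Y), (10,Y), (12,Y), (13,X), (15,X), (15,Y), (16,Y), (17,X), (19,Y), (29,Y)
ranks: 5->1, 9->2, 10->3, 12->4, 13->5, 15->6.5, 15->6.5, 16->8, 17->9, 19->10, 29->11
Step 2: Rank sum for X: R1 = 1 + 5 + 6.5 + 9 = 21.5.
Step 3: U_X = R1 - n1(n1+1)/2 = 21.5 - 4*5/2 = 21.5 - 10 = 11.5.
       U_Y = n1*n2 - U_X = 28 - 11.5 = 16.5.
Step 4: Ties are present, so use the tie-corrected normal approximation (with continuity correction) for the p-value.
Step 5: p-value = 0.704817; compare to alpha = 0.05. fail to reject H0.

U_X = 11.5, p = 0.704817, fail to reject H0 at alpha = 0.05.


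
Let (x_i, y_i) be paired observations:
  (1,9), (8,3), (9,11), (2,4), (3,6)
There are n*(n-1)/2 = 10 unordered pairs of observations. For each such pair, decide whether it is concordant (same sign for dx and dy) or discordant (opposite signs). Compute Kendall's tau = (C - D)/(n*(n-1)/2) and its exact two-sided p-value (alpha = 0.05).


Step 1: Enumerate the 10 unordered pairs (i,j) with i<j and classify each by sign(x_j-x_i) * sign(y_j-y_i).
  (1,2):dx=+7,dy=-6->D; (1,3):dx=+8,dy=+2->C; (1,4):dx=+1,dy=-5->D; (1,5):dx=+2,dy=-3->D
  (2,3):dx=+1,dy=+8->C; (2,4):dx=-6,dy=+1->D; (2,5):dx=-5,dy=+3->D; (3,4):dx=-7,dy=-7->C
  (3,5):dx=-6,dy=-5->C; (4,5):dx=+1,dy=+2->C
Step 2: C = 5, D = 5, total pairs = 10.
Step 3: tau = (C - D)/(n(n-1)/2) = (5 - 5)/10 = 0.000000.
Step 4: Exact two-sided p-value (enumerate n! = 120 permutations of y under H0): p = 1.000000.
Step 5: alpha = 0.05. fail to reject H0.

tau_b = 0.0000 (C=5, D=5), p = 1.000000, fail to reject H0.


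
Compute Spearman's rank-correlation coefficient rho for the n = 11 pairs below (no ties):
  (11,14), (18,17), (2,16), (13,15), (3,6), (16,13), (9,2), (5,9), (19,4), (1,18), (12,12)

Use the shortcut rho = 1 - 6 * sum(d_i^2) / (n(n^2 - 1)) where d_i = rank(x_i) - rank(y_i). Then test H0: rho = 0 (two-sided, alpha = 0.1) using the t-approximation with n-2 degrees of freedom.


Step 1: Rank x and y separately (midranks; no ties here).
rank(x): 11->6, 18->10, 2->2, 13->8, 3->3, 16->9, 9->5, 5->4, 19->11, 1->1, 12->7
rank(y): 14->7, 17->10, 16->9, 15->8, 6->3, 13->6, 2->1, 9->4, 4->2, 18->11, 12->5
Step 2: d_i = R_x(i) - R_y(i); compute d_i^2.
  (6-7)^2=1, (10-10)^2=0, (2-9)^2=49, (8-8)^2=0, (3-3)^2=0, (9-6)^2=9, (5-1)^2=16, (4-4)^2=0, (11-2)^2=81, (1-11)^2=100, (7-5)^2=4
sum(d^2) = 260.
Step 3: rho = 1 - 6*260 / (11*(11^2 - 1)) = 1 - 1560/1320 = -0.181818.
Step 4: Under H0, t = rho * sqrt((n-2)/(1-rho^2)) = -0.5547 ~ t(9).
Step 5: Two-sided p-value from the t-distribution with 9 df = 0.592615.
Step 6: alpha = 0.1. fail to reject H0.

rho = -0.1818, p = 0.592615, fail to reject H0 at alpha = 0.1.


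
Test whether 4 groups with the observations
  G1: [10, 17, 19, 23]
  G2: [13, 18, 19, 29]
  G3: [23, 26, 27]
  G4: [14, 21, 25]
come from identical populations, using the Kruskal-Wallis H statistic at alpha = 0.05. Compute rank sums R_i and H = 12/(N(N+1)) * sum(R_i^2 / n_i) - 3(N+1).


Step 1: Combine all N = 14 observations and assign midranks.
sorted (value, group, rank): (10,G1,1), (13,G2,2), (14,G4,3), (17,G1,4), (18,G2,5), (19,G1,6.5), (19,G2,6.5), (21,G4,8), (23,G1,9.5), (23,G3,9.5), (25,G4,11), (26,G3,12), (27,G3,13), (29,G2,14)
Step 2: Sum ranks within each group.
R_1 = 21 (n_1 = 4)
R_2 = 27.5 (n_2 = 4)
R_3 = 34.5 (n_3 = 3)
R_4 = 22 (n_4 = 3)
Step 3: H = 12/(N(N+1)) * sum(R_i^2/n_i) - 3(N+1)
     = 12/(14*15) * (21^2/4 + 27.5^2/4 + 34.5^2/3 + 22^2/3) - 3*15
     = 0.057143 * 857.396 - 45
     = 3.994048.
Step 4: Ties present; correction factor C = 1 - 12/(14^3 - 14) = 0.995604. Corrected H = 3.994048 / 0.995604 = 4.011681.
Step 5: Under H0, H ~ chi^2(3); p-value = 0.260206.
Step 6: alpha = 0.05. fail to reject H0.

H = 4.0117, df = 3, p = 0.260206, fail to reject H0.


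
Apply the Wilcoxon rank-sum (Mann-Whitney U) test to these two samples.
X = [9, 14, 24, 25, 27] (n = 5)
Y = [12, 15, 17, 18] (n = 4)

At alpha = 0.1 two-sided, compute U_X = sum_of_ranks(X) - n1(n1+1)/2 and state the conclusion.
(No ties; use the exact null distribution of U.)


Step 1: Combine and sort all 9 observations; assign midranks.
sorted (value, group): (9,X), (12,Y), (14,X), (15,Y), (17,Y), (18,Y), (24,X), (25,X), (27,X)
ranks: 9->1, 12->2, 14->3, 15->4, 17->5, 18->6, 24->7, 25->8, 27->9
Step 2: Rank sum for X: R1 = 1 + 3 + 7 + 8 + 9 = 28.
Step 3: U_X = R1 - n1(n1+1)/2 = 28 - 5*6/2 = 28 - 15 = 13.
       U_Y = n1*n2 - U_X = 20 - 13 = 7.
Step 4: No ties, so the exact null distribution of U (based on enumerating the C(9,5) = 126 equally likely rank assignments) gives the two-sided p-value.
Step 5: p-value = 0.555556; compare to alpha = 0.1. fail to reject H0.

U_X = 13, p = 0.555556, fail to reject H0 at alpha = 0.1.


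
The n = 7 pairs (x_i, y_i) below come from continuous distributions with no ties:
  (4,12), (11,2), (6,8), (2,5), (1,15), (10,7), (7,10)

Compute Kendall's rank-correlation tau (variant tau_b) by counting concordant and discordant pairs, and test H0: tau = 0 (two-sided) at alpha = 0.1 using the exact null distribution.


Step 1: Enumerate the 21 unordered pairs (i,j) with i<j and classify each by sign(x_j-x_i) * sign(y_j-y_i).
  (1,2):dx=+7,dy=-10->D; (1,3):dx=+2,dy=-4->D; (1,4):dx=-2,dy=-7->C; (1,5):dx=-3,dy=+3->D
  (1,6):dx=+6,dy=-5->D; (1,7):dx=+3,dy=-2->D; (2,3):dx=-5,dy=+6->D; (2,4):dx=-9,dy=+3->D
  (2,5):dx=-10,dy=+13->D; (2,6):dx=-1,dy=+5->D; (2,7):dx=-4,dy=+8->D; (3,4):dx=-4,dy=-3->C
  (3,5):dx=-5,dy=+7->D; (3,6):dx=+4,dy=-1->D; (3,7):dx=+1,dy=+2->C; (4,5):dx=-1,dy=+10->D
  (4,6):dx=+8,dy=+2->C; (4,7):dx=+5,dy=+5->C; (5,6):dx=+9,dy=-8->D; (5,7):dx=+6,dy=-5->D
  (6,7):dx=-3,dy=+3->D
Step 2: C = 5, D = 16, total pairs = 21.
Step 3: tau = (C - D)/(n(n-1)/2) = (5 - 16)/21 = -0.523810.
Step 4: Exact two-sided p-value (enumerate n! = 5040 permutations of y under H0): p = 0.136111.
Step 5: alpha = 0.1. fail to reject H0.

tau_b = -0.5238 (C=5, D=16), p = 0.136111, fail to reject H0.


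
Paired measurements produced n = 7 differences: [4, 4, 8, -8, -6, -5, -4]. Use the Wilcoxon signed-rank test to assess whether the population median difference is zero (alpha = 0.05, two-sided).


Step 1: Drop any zero differences (none here) and take |d_i|.
|d| = [4, 4, 8, 8, 6, 5, 4]
Step 2: Midrank |d_i| (ties get averaged ranks).
ranks: |4|->2, |4|->2, |8|->6.5, |8|->6.5, |6|->5, |5|->4, |4|->2
Step 3: Attach original signs; sum ranks with positive sign and with negative sign.
W+ = 2 + 2 + 6.5 = 10.5
W- = 6.5 + 5 + 4 + 2 = 17.5
(Check: W+ + W- = 28 should equal n(n+1)/2 = 28.)
Step 4: Test statistic W = min(W+, W-) = 10.5.
Step 5: Ties in |d|, so use the tie-corrected normal approximation.
        E[W] = n(n+1)/4 = 7*8/4 = 14.
        Tie groups: |d|=4 (t=3), |d|=8 (t=2); sum(t^3 - t) = 30.
        Var[W] = n(n+1)(2n+1)/24 - sum(t^3-t)/48 = 840/24 - 30/48 = 34.375.
        z = (W - E[W]) / sqrt(Var[W]) = (10.5 - 14) / 5.8630 = -0.5970.
        Two-sided p = 2*Phi(z) = 0.550533.
Step 6: alpha = 0.05. fail to reject H0.

W+ = 10.5, W- = 17.5, W = min = 10.5, p = 0.550533, fail to reject H0.


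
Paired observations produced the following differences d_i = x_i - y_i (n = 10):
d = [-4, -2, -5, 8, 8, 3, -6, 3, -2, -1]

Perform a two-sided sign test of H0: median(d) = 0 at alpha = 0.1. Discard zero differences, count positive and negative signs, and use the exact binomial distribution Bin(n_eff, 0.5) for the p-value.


Step 1: Discard zero differences. Original n = 10; n_eff = number of nonzero differences = 10.
Nonzero differences (with sign): -4, -2, -5, +8, +8, +3, -6, +3, -2, -1
Step 2: Count signs: positive = 4, negative = 6.
Step 3: Under H0: P(positive) = 0.5, so the number of positives S ~ Bin(10, 0.5).
Step 4: Two-sided exact p-value = sum of Bin(10,0.5) probabilities at or below the observed probability = 0.753906.
Step 5: alpha = 0.1. fail to reject H0.

n_eff = 10, pos = 4, neg = 6, p = 0.753906, fail to reject H0.


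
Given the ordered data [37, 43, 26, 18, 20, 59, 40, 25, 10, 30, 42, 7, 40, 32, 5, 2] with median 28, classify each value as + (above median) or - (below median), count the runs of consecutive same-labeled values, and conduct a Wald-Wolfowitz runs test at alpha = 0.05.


Step 1: Compute median = 28; label A = above, B = below.
Labels in order: AABBBAABBAABAABB  (n_A = 8, n_B = 8)
Step 2: Count runs R = 8.
Step 3: Under H0 (random ordering), E[R] = 2*n_A*n_B/(n_A+n_B) + 1 = 2*8*8/16 + 1 = 9.0000.
        Var[R] = 2*n_A*n_B*(2*n_A*n_B - n_A - n_B) / ((n_A+n_B)^2 * (n_A+n_B-1)) = 14336/3840 = 3.7333.
        SD[R] = 1.9322.
Step 4: Continuity-corrected z = (R + 0.5 - E[R]) / SD[R] = (8 + 0.5 - 9.0000) / 1.9322 = -0.2588.
Step 5: Two-sided p-value via normal approximation = 2*(1 - Phi(|z|)) = 0.795809.
Step 6: alpha = 0.05. fail to reject H0.

R = 8, z = -0.2588, p = 0.795809, fail to reject H0.


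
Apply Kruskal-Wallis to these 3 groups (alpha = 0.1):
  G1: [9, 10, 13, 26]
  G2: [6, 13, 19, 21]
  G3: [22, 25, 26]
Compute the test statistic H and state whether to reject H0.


Step 1: Combine all N = 11 observations and assign midranks.
sorted (value, group, rank): (6,G2,1), (9,G1,2), (10,G1,3), (13,G1,4.5), (13,G2,4.5), (19,G2,6), (21,G2,7), (22,G3,8), (25,G3,9), (26,G1,10.5), (26,G3,10.5)
Step 2: Sum ranks within each group.
R_1 = 20 (n_1 = 4)
R_2 = 18.5 (n_2 = 4)
R_3 = 27.5 (n_3 = 3)
Step 3: H = 12/(N(N+1)) * sum(R_i^2/n_i) - 3(N+1)
     = 12/(11*12) * (20^2/4 + 18.5^2/4 + 27.5^2/3) - 3*12
     = 0.090909 * 437.646 - 36
     = 3.785985.
Step 4: Ties present; correction factor C = 1 - 12/(11^3 - 11) = 0.990909. Corrected H = 3.785985 / 0.990909 = 3.820719.
Step 5: Under H0, H ~ chi^2(2); p-value = 0.148027.
Step 6: alpha = 0.1. fail to reject H0.

H = 3.8207, df = 2, p = 0.148027, fail to reject H0.


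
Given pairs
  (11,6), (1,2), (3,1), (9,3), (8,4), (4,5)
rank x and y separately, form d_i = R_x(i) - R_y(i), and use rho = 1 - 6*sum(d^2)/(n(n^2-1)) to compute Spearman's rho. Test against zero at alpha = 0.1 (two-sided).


Step 1: Rank x and y separately (midranks; no ties here).
rank(x): 11->6, 1->1, 3->2, 9->5, 8->4, 4->3
rank(y): 6->6, 2->2, 1->1, 3->3, 4->4, 5->5
Step 2: d_i = R_x(i) - R_y(i); compute d_i^2.
  (6-6)^2=0, (1-2)^2=1, (2-1)^2=1, (5-3)^2=4, (4-4)^2=0, (3-5)^2=4
sum(d^2) = 10.
Step 3: rho = 1 - 6*10 / (6*(6^2 - 1)) = 1 - 60/210 = 0.714286.
Step 4: Under H0, t = rho * sqrt((n-2)/(1-rho^2)) = 2.0412 ~ t(4).
Step 5: Two-sided p-value from the t-distribution with 4 df = 0.110787.
Step 6: alpha = 0.1. fail to reject H0.

rho = 0.7143, p = 0.110787, fail to reject H0 at alpha = 0.1.


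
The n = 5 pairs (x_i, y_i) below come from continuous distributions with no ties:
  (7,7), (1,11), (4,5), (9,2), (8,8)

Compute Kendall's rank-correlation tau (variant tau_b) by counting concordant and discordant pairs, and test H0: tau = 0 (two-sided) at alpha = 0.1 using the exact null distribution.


Step 1: Enumerate the 10 unordered pairs (i,j) with i<j and classify each by sign(x_j-x_i) * sign(y_j-y_i).
  (1,2):dx=-6,dy=+4->D; (1,3):dx=-3,dy=-2->C; (1,4):dx=+2,dy=-5->D; (1,5):dx=+1,dy=+1->C
  (2,3):dx=+3,dy=-6->D; (2,4):dx=+8,dy=-9->D; (2,5):dx=+7,dy=-3->D; (3,4):dx=+5,dy=-3->D
  (3,5):dx=+4,dy=+3->C; (4,5):dx=-1,dy=+6->D
Step 2: C = 3, D = 7, total pairs = 10.
Step 3: tau = (C - D)/(n(n-1)/2) = (3 - 7)/10 = -0.400000.
Step 4: Exact two-sided p-value (enumerate n! = 120 permutations of y under H0): p = 0.483333.
Step 5: alpha = 0.1. fail to reject H0.

tau_b = -0.4000 (C=3, D=7), p = 0.483333, fail to reject H0.


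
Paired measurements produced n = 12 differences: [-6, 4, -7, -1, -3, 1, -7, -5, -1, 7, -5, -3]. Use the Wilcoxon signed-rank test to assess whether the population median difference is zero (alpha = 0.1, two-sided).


Step 1: Drop any zero differences (none here) and take |d_i|.
|d| = [6, 4, 7, 1, 3, 1, 7, 5, 1, 7, 5, 3]
Step 2: Midrank |d_i| (ties get averaged ranks).
ranks: |6|->9, |4|->6, |7|->11, |1|->2, |3|->4.5, |1|->2, |7|->11, |5|->7.5, |1|->2, |7|->11, |5|->7.5, |3|->4.5
Step 3: Attach original signs; sum ranks with positive sign and with negative sign.
W+ = 6 + 2 + 11 = 19
W- = 9 + 11 + 2 + 4.5 + 11 + 7.5 + 2 + 7.5 + 4.5 = 59
(Check: W+ + W- = 78 should equal n(n+1)/2 = 78.)
Step 4: Test statistic W = min(W+, W-) = 19.
Step 5: Ties in |d|, so use the tie-corrected normal approximation.
        E[W] = n(n+1)/4 = 12*13/4 = 39.
        Tie groups: |d|=1 (t=3), |d|=3 (t=2), |d|=5 (t=2), |d|=7 (t=3); sum(t^3 - t) = 60.
        Var[W] = n(n+1)(2n+1)/24 - sum(t^3-t)/48 = 3900/24 - 60/48 = 161.25.
        z = (W - E[W]) / sqrt(Var[W]) = (19 - 39) / 12.6984 = -1.5750.
        Two-sided p = 2*Phi(z) = 0.115257.
Step 6: alpha = 0.1. fail to reject H0.

W+ = 19, W- = 59, W = min = 19, p = 0.115257, fail to reject H0.


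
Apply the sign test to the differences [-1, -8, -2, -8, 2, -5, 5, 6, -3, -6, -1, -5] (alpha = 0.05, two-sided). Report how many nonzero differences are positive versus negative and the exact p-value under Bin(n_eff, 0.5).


Step 1: Discard zero differences. Original n = 12; n_eff = number of nonzero differences = 12.
Nonzero differences (with sign): -1, -8, -2, -8, +2, -5, +5, +6, -3, -6, -1, -5
Step 2: Count signs: positive = 3, negative = 9.
Step 3: Under H0: P(positive) = 0.5, so the number of positives S ~ Bin(12, 0.5).
Step 4: Two-sided exact p-value = sum of Bin(12,0.5) probabilities at or below the observed probability = 0.145996.
Step 5: alpha = 0.05. fail to reject H0.

n_eff = 12, pos = 3, neg = 9, p = 0.145996, fail to reject H0.


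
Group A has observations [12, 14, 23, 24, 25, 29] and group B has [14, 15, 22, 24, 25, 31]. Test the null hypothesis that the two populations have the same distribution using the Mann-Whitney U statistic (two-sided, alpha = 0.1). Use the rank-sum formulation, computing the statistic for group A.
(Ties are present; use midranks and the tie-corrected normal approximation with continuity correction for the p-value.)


Step 1: Combine and sort all 12 observations; assign midranks.
sorted (value, group): (12,X), (14,X), (14,Y), (15,Y), (22,Y), (23,X), (24,X), (24,Y), (25,X), (25,Y), (29,X), (31,Y)
ranks: 12->1, 14->2.5, 14->2.5, 15->4, 22->5, 23->6, 24->7.5, 24->7.5, 25->9.5, 25->9.5, 29->11, 31->12
Step 2: Rank sum for X: R1 = 1 + 2.5 + 6 + 7.5 + 9.5 + 11 = 37.5.
Step 3: U_X = R1 - n1(n1+1)/2 = 37.5 - 6*7/2 = 37.5 - 21 = 16.5.
       U_Y = n1*n2 - U_X = 36 - 16.5 = 19.5.
Step 4: Ties are present, so use the tie-corrected normal approximation (with continuity correction) for the p-value.
Step 5: p-value = 0.872113; compare to alpha = 0.1. fail to reject H0.

U_X = 16.5, p = 0.872113, fail to reject H0 at alpha = 0.1.


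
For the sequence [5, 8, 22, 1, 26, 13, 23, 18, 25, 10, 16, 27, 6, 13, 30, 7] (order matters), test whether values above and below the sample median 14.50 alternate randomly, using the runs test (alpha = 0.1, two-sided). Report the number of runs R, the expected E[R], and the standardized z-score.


Step 1: Compute median = 14.50; label A = above, B = below.
Labels in order: BBABABAAABAABBAB  (n_A = 8, n_B = 8)
Step 2: Count runs R = 11.
Step 3: Under H0 (random ordering), E[R] = 2*n_A*n_B/(n_A+n_B) + 1 = 2*8*8/16 + 1 = 9.0000.
        Var[R] = 2*n_A*n_B*(2*n_A*n_B - n_A - n_B) / ((n_A+n_B)^2 * (n_A+n_B-1)) = 14336/3840 = 3.7333.
        SD[R] = 1.9322.
Step 4: Continuity-corrected z = (R - 0.5 - E[R]) / SD[R] = (11 - 0.5 - 9.0000) / 1.9322 = 0.7763.
Step 5: Two-sided p-value via normal approximation = 2*(1 - Phi(|z|)) = 0.437558.
Step 6: alpha = 0.1. fail to reject H0.

R = 11, z = 0.7763, p = 0.437558, fail to reject H0.


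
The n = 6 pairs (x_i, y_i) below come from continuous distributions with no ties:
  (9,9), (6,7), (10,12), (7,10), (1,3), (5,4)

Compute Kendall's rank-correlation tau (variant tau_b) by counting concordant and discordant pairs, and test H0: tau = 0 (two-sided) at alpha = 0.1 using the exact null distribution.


Step 1: Enumerate the 15 unordered pairs (i,j) with i<j and classify each by sign(x_j-x_i) * sign(y_j-y_i).
  (1,2):dx=-3,dy=-2->C; (1,3):dx=+1,dy=+3->C; (1,4):dx=-2,dy=+1->D; (1,5):dx=-8,dy=-6->C
  (1,6):dx=-4,dy=-5->C; (2,3):dx=+4,dy=+5->C; (2,4):dx=+1,dy=+3->C; (2,5):dx=-5,dy=-4->C
  (2,6):dx=-1,dy=-3->C; (3,4):dx=-3,dy=-2->C; (3,5):dx=-9,dy=-9->C; (3,6):dx=-5,dy=-8->C
  (4,5):dx=-6,dy=-7->C; (4,6):dx=-2,dy=-6->C; (5,6):dx=+4,dy=+1->C
Step 2: C = 14, D = 1, total pairs = 15.
Step 3: tau = (C - D)/(n(n-1)/2) = (14 - 1)/15 = 0.866667.
Step 4: Exact two-sided p-value (enumerate n! = 720 permutations of y under H0): p = 0.016667.
Step 5: alpha = 0.1. reject H0.

tau_b = 0.8667 (C=14, D=1), p = 0.016667, reject H0.


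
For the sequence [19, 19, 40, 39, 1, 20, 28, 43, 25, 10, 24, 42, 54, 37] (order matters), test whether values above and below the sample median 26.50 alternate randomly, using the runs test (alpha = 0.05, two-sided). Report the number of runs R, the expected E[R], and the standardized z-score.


Step 1: Compute median = 26.50; label A = above, B = below.
Labels in order: BBAABBAABBBAAA  (n_A = 7, n_B = 7)
Step 2: Count runs R = 6.
Step 3: Under H0 (random ordering), E[R] = 2*n_A*n_B/(n_A+n_B) + 1 = 2*7*7/14 + 1 = 8.0000.
        Var[R] = 2*n_A*n_B*(2*n_A*n_B - n_A - n_B) / ((n_A+n_B)^2 * (n_A+n_B-1)) = 8232/2548 = 3.2308.
        SD[R] = 1.7974.
Step 4: Continuity-corrected z = (R + 0.5 - E[R]) / SD[R] = (6 + 0.5 - 8.0000) / 1.7974 = -0.8345.
Step 5: Two-sided p-value via normal approximation = 2*(1 - Phi(|z|)) = 0.403986.
Step 6: alpha = 0.05. fail to reject H0.

R = 6, z = -0.8345, p = 0.403986, fail to reject H0.


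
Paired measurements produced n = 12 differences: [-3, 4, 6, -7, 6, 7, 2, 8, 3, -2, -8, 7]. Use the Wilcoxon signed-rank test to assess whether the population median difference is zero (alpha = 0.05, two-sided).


Step 1: Drop any zero differences (none here) and take |d_i|.
|d| = [3, 4, 6, 7, 6, 7, 2, 8, 3, 2, 8, 7]
Step 2: Midrank |d_i| (ties get averaged ranks).
ranks: |3|->3.5, |4|->5, |6|->6.5, |7|->9, |6|->6.5, |7|->9, |2|->1.5, |8|->11.5, |3|->3.5, |2|->1.5, |8|->11.5, |7|->9
Step 3: Attach original signs; sum ranks with positive sign and with negative sign.
W+ = 5 + 6.5 + 6.5 + 9 + 1.5 + 11.5 + 3.5 + 9 = 52.5
W- = 3.5 + 9 + 1.5 + 11.5 = 25.5
(Check: W+ + W- = 78 should equal n(n+1)/2 = 78.)
Step 4: Test statistic W = min(W+, W-) = 25.5.
Step 5: Ties in |d|, so use the tie-corrected normal approximation.
        E[W] = n(n+1)/4 = 12*13/4 = 39.
        Tie groups: |d|=2 (t=2), |d|=3 (t=2), |d|=6 (t=2), |d|=7 (t=3), |d|=8 (t=2); sum(t^3 - t) = 48.
        Var[W] = n(n+1)(2n+1)/24 - sum(t^3-t)/48 = 3900/24 - 48/48 = 161.5.
        z = (W - E[W]) / sqrt(Var[W]) = (25.5 - 39) / 12.7083 = -1.0623.
        Two-sided p = 2*Phi(z) = 0.288099.
Step 6: alpha = 0.05. fail to reject H0.

W+ = 52.5, W- = 25.5, W = min = 25.5, p = 0.288099, fail to reject H0.


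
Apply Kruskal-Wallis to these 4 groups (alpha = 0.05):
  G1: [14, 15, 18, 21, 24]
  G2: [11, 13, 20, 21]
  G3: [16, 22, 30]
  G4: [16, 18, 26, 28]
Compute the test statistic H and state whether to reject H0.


Step 1: Combine all N = 16 observations and assign midranks.
sorted (value, group, rank): (11,G2,1), (13,G2,2), (14,G1,3), (15,G1,4), (16,G3,5.5), (16,G4,5.5), (18,G1,7.5), (18,G4,7.5), (20,G2,9), (21,G1,10.5), (21,G2,10.5), (22,G3,12), (24,G1,13), (26,G4,14), (28,G4,15), (30,G3,16)
Step 2: Sum ranks within each group.
R_1 = 38 (n_1 = 5)
R_2 = 22.5 (n_2 = 4)
R_3 = 33.5 (n_3 = 3)
R_4 = 42 (n_4 = 4)
Step 3: H = 12/(N(N+1)) * sum(R_i^2/n_i) - 3(N+1)
     = 12/(16*17) * (38^2/5 + 22.5^2/4 + 33.5^2/3 + 42^2/4) - 3*17
     = 0.044118 * 1230.45 - 51
     = 3.284375.
Step 4: Ties present; correction factor C = 1 - 18/(16^3 - 16) = 0.995588. Corrected H = 3.284375 / 0.995588 = 3.298929.
Step 5: Under H0, H ~ chi^2(3); p-value = 0.347792.
Step 6: alpha = 0.05. fail to reject H0.

H = 3.2989, df = 3, p = 0.347792, fail to reject H0.


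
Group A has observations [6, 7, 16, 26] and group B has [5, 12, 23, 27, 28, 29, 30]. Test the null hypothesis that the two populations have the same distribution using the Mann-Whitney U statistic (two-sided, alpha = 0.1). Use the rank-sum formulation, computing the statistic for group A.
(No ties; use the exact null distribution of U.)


Step 1: Combine and sort all 11 observations; assign midranks.
sorted (value, group): (5,Y), (6,X), (7,X), (12,Y), (16,X), (23,Y), (26,X), (27,Y), (28,Y), (29,Y), (30,Y)
ranks: 5->1, 6->2, 7->3, 12->4, 16->5, 23->6, 26->7, 27->8, 28->9, 29->10, 30->11
Step 2: Rank sum for X: R1 = 2 + 3 + 5 + 7 = 17.
Step 3: U_X = R1 - n1(n1+1)/2 = 17 - 4*5/2 = 17 - 10 = 7.
       U_Y = n1*n2 - U_X = 28 - 7 = 21.
Step 4: No ties, so the exact null distribution of U (based on enumerating the C(11,4) = 330 equally likely rank assignments) gives the two-sided p-value.
Step 5: p-value = 0.230303; compare to alpha = 0.1. fail to reject H0.

U_X = 7, p = 0.230303, fail to reject H0 at alpha = 0.1.


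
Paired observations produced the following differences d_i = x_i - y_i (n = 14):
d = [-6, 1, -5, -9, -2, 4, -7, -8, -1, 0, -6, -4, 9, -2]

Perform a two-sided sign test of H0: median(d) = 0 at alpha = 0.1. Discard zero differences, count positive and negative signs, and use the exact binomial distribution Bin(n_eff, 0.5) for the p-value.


Step 1: Discard zero differences. Original n = 14; n_eff = number of nonzero differences = 13.
Nonzero differences (with sign): -6, +1, -5, -9, -2, +4, -7, -8, -1, -6, -4, +9, -2
Step 2: Count signs: positive = 3, negative = 10.
Step 3: Under H0: P(positive) = 0.5, so the number of positives S ~ Bin(13, 0.5).
Step 4: Two-sided exact p-value = sum of Bin(13,0.5) probabilities at or below the observed probability = 0.092285.
Step 5: alpha = 0.1. reject H0.

n_eff = 13, pos = 3, neg = 10, p = 0.092285, reject H0.


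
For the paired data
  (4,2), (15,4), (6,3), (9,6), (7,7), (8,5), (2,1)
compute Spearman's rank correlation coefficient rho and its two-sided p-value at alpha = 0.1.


Step 1: Rank x and y separately (midranks; no ties here).
rank(x): 4->2, 15->7, 6->3, 9->6, 7->4, 8->5, 2->1
rank(y): 2->2, 4->4, 3->3, 6->6, 7->7, 5->5, 1->1
Step 2: d_i = R_x(i) - R_y(i); compute d_i^2.
  (2-2)^2=0, (7-4)^2=9, (3-3)^2=0, (6-6)^2=0, (4-7)^2=9, (5-5)^2=0, (1-1)^2=0
sum(d^2) = 18.
Step 3: rho = 1 - 6*18 / (7*(7^2 - 1)) = 1 - 108/336 = 0.678571.
Step 4: Under H0, t = rho * sqrt((n-2)/(1-rho^2)) = 2.0657 ~ t(5).
Step 5: Two-sided p-value from the t-distribution with 5 df = 0.093750.
Step 6: alpha = 0.1. reject H0.

rho = 0.6786, p = 0.093750, reject H0 at alpha = 0.1.


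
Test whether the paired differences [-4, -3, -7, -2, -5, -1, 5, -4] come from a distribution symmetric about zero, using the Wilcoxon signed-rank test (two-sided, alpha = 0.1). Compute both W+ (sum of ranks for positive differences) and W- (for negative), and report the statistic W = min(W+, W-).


Step 1: Drop any zero differences (none here) and take |d_i|.
|d| = [4, 3, 7, 2, 5, 1, 5, 4]
Step 2: Midrank |d_i| (ties get averaged ranks).
ranks: |4|->4.5, |3|->3, |7|->8, |2|->2, |5|->6.5, |1|->1, |5|->6.5, |4|->4.5
Step 3: Attach original signs; sum ranks with positive sign and with negative sign.
W+ = 6.5 = 6.5
W- = 4.5 + 3 + 8 + 2 + 6.5 + 1 + 4.5 = 29.5
(Check: W+ + W- = 36 should equal n(n+1)/2 = 36.)
Step 4: Test statistic W = min(W+, W-) = 6.5.
Step 5: Ties in |d|, so use the tie-corrected normal approximation.
        E[W] = n(n+1)/4 = 8*9/4 = 18.
        Tie groups: |d|=4 (t=2), |d|=5 (t=2); sum(t^3 - t) = 12.
        Var[W] = n(n+1)(2n+1)/24 - sum(t^3-t)/48 = 1224/24 - 12/48 = 50.75.
        z = (W - E[W]) / sqrt(Var[W]) = (6.5 - 18) / 7.1239 = -1.6143.
        Two-sided p = 2*Phi(z) = 0.106466.
Step 6: alpha = 0.1. fail to reject H0.

W+ = 6.5, W- = 29.5, W = min = 6.5, p = 0.106466, fail to reject H0.


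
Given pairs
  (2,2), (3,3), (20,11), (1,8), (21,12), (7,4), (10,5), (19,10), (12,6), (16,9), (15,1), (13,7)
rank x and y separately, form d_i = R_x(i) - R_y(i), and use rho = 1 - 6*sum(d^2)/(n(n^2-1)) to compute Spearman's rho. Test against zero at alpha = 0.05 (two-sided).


Step 1: Rank x and y separately (midranks; no ties here).
rank(x): 2->2, 3->3, 20->11, 1->1, 21->12, 7->4, 10->5, 19->10, 12->6, 16->9, 15->8, 13->7
rank(y): 2->2, 3->3, 11->11, 8->8, 12->12, 4->4, 5->5, 10->10, 6->6, 9->9, 1->1, 7->7
Step 2: d_i = R_x(i) - R_y(i); compute d_i^2.
  (2-2)^2=0, (3-3)^2=0, (11-11)^2=0, (1-8)^2=49, (12-12)^2=0, (4-4)^2=0, (5-5)^2=0, (10-10)^2=0, (6-6)^2=0, (9-9)^2=0, (8-1)^2=49, (7-7)^2=0
sum(d^2) = 98.
Step 3: rho = 1 - 6*98 / (12*(12^2 - 1)) = 1 - 588/1716 = 0.657343.
Step 4: Under H0, t = rho * sqrt((n-2)/(1-rho^2)) = 2.7584 ~ t(10).
Step 5: Two-sided p-value from the t-distribution with 10 df = 0.020185.
Step 6: alpha = 0.05. reject H0.

rho = 0.6573, p = 0.020185, reject H0 at alpha = 0.05.


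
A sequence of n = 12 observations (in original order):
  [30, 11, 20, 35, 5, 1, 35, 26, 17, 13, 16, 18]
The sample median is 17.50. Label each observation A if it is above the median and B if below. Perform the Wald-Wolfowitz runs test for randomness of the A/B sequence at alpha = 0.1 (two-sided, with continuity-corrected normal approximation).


Step 1: Compute median = 17.50; label A = above, B = below.
Labels in order: ABAABBAABBBA  (n_A = 6, n_B = 6)
Step 2: Count runs R = 7.
Step 3: Under H0 (random ordering), E[R] = 2*n_A*n_B/(n_A+n_B) + 1 = 2*6*6/12 + 1 = 7.0000.
        Var[R] = 2*n_A*n_B*(2*n_A*n_B - n_A - n_B) / ((n_A+n_B)^2 * (n_A+n_B-1)) = 4320/1584 = 2.7273.
        SD[R] = 1.6514.
Step 4: R = E[R], so z = 0 with no continuity correction.
Step 5: Two-sided p-value via normal approximation = 2*(1 - Phi(|z|)) = 1.000000.
Step 6: alpha = 0.1. fail to reject H0.

R = 7, z = 0.0000, p = 1.000000, fail to reject H0.


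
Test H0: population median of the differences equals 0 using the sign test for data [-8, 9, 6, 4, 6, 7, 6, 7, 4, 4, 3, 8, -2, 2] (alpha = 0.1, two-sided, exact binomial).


Step 1: Discard zero differences. Original n = 14; n_eff = number of nonzero differences = 14.
Nonzero differences (with sign): -8, +9, +6, +4, +6, +7, +6, +7, +4, +4, +3, +8, -2, +2
Step 2: Count signs: positive = 12, negative = 2.
Step 3: Under H0: P(positive) = 0.5, so the number of positives S ~ Bin(14, 0.5).
Step 4: Two-sided exact p-value = sum of Bin(14,0.5) probabilities at or below the observed probability = 0.012939.
Step 5: alpha = 0.1. reject H0.

n_eff = 14, pos = 12, neg = 2, p = 0.012939, reject H0.


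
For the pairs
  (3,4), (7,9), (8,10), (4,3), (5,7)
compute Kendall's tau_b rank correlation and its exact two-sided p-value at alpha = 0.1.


Step 1: Enumerate the 10 unordered pairs (i,j) with i<j and classify each by sign(x_j-x_i) * sign(y_j-y_i).
  (1,2):dx=+4,dy=+5->C; (1,3):dx=+5,dy=+6->C; (1,4):dx=+1,dy=-1->D; (1,5):dx=+2,dy=+3->C
  (2,3):dx=+1,dy=+1->C; (2,4):dx=-3,dy=-6->C; (2,5):dx=-2,dy=-2->C; (3,4):dx=-4,dy=-7->C
  (3,5):dx=-3,dy=-3->C; (4,5):dx=+1,dy=+4->C
Step 2: C = 9, D = 1, total pairs = 10.
Step 3: tau = (C - D)/(n(n-1)/2) = (9 - 1)/10 = 0.800000.
Step 4: Exact two-sided p-value (enumerate n! = 120 permutations of y under H0): p = 0.083333.
Step 5: alpha = 0.1. reject H0.

tau_b = 0.8000 (C=9, D=1), p = 0.083333, reject H0.


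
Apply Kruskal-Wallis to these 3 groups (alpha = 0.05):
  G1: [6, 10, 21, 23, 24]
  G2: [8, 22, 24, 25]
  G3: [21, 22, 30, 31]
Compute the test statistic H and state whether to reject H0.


Step 1: Combine all N = 13 observations and assign midranks.
sorted (value, group, rank): (6,G1,1), (8,G2,2), (10,G1,3), (21,G1,4.5), (21,G3,4.5), (22,G2,6.5), (22,G3,6.5), (23,G1,8), (24,G1,9.5), (24,G2,9.5), (25,G2,11), (30,G3,12), (31,G3,13)
Step 2: Sum ranks within each group.
R_1 = 26 (n_1 = 5)
R_2 = 29 (n_2 = 4)
R_3 = 36 (n_3 = 4)
Step 3: H = 12/(N(N+1)) * sum(R_i^2/n_i) - 3(N+1)
     = 12/(13*14) * (26^2/5 + 29^2/4 + 36^2/4) - 3*14
     = 0.065934 * 669.45 - 42
     = 2.139560.
Step 4: Ties present; correction factor C = 1 - 18/(13^3 - 13) = 0.991758. Corrected H = 2.139560 / 0.991758 = 2.157341.
Step 5: Under H0, H ~ chi^2(2); p-value = 0.340047.
Step 6: alpha = 0.05. fail to reject H0.

H = 2.1573, df = 2, p = 0.340047, fail to reject H0.


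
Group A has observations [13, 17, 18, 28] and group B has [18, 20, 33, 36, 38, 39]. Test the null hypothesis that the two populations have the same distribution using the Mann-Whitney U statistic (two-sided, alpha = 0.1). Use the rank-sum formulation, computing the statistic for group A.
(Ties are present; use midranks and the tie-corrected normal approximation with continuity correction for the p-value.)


Step 1: Combine and sort all 10 observations; assign midranks.
sorted (value, group): (13,X), (17,X), (18,X), (18,Y), (20,Y), (28,X), (33,Y), (36,Y), (38,Y), (39,Y)
ranks: 13->1, 17->2, 18->3.5, 18->3.5, 20->5, 28->6, 33->7, 36->8, 38->9, 39->10
Step 2: Rank sum for X: R1 = 1 + 2 + 3.5 + 6 = 12.5.
Step 3: U_X = R1 - n1(n1+1)/2 = 12.5 - 4*5/2 = 12.5 - 10 = 2.5.
       U_Y = n1*n2 - U_X = 24 - 2.5 = 21.5.
Step 4: Ties are present, so use the tie-corrected normal approximation (with continuity correction) for the p-value.
Step 5: p-value = 0.054273; compare to alpha = 0.1. reject H0.

U_X = 2.5, p = 0.054273, reject H0 at alpha = 0.1.


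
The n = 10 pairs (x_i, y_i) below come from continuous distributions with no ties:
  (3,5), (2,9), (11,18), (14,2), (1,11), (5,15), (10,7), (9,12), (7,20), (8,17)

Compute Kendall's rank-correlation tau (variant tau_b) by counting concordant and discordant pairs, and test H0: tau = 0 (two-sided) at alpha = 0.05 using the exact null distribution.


Step 1: Enumerate the 45 unordered pairs (i,j) with i<j and classify each by sign(x_j-x_i) * sign(y_j-y_i).
  (1,2):dx=-1,dy=+4->D; (1,3):dx=+8,dy=+13->C; (1,4):dx=+11,dy=-3->D; (1,5):dx=-2,dy=+6->D
  (1,6):dx=+2,dy=+10->C; (1,7):dx=+7,dy=+2->C; (1,8):dx=+6,dy=+7->C; (1,9):dx=+4,dy=+15->C
  (1,10):dx=+5,dy=+12->C; (2,3):dx=+9,dy=+9->C; (2,4):dx=+12,dy=-7->D; (2,5):dx=-1,dy=+2->D
  (2,6):dx=+3,dy=+6->C; (2,7):dx=+8,dy=-2->D; (2,8):dx=+7,dy=+3->C; (2,9):dx=+5,dy=+11->C
  (2,10):dx=+6,dy=+8->C; (3,4):dx=+3,dy=-16->D; (3,5):dx=-10,dy=-7->C; (3,6):dx=-6,dy=-3->C
  (3,7):dx=-1,dy=-11->C; (3,8):dx=-2,dy=-6->C; (3,9):dx=-4,dy=+2->D; (3,10):dx=-3,dy=-1->C
  (4,5):dx=-13,dy=+9->D; (4,6):dx=-9,dy=+13->D; (4,7):dx=-4,dy=+5->D; (4,8):dx=-5,dy=+10->D
  (4,9):dx=-7,dy=+18->D; (4,10):dx=-6,dy=+15->D; (5,6):dx=+4,dy=+4->C; (5,7):dx=+9,dy=-4->D
  (5,8):dx=+8,dy=+1->C; (5,9):dx=+6,dy=+9->C; (5,10):dx=+7,dy=+6->C; (6,7):dx=+5,dy=-8->D
  (6,8):dx=+4,dy=-3->D; (6,9):dx=+2,dy=+5->C; (6,10):dx=+3,dy=+2->C; (7,8):dx=-1,dy=+5->D
  (7,9):dx=-3,dy=+13->D; (7,10):dx=-2,dy=+10->D; (8,9):dx=-2,dy=+8->D; (8,10):dx=-1,dy=+5->D
  (9,10):dx=+1,dy=-3->D
Step 2: C = 22, D = 23, total pairs = 45.
Step 3: tau = (C - D)/(n(n-1)/2) = (22 - 23)/45 = -0.022222.
Step 4: Exact two-sided p-value (enumerate n! = 3628800 permutations of y under H0): p = 1.000000.
Step 5: alpha = 0.05. fail to reject H0.

tau_b = -0.0222 (C=22, D=23), p = 1.000000, fail to reject H0.
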